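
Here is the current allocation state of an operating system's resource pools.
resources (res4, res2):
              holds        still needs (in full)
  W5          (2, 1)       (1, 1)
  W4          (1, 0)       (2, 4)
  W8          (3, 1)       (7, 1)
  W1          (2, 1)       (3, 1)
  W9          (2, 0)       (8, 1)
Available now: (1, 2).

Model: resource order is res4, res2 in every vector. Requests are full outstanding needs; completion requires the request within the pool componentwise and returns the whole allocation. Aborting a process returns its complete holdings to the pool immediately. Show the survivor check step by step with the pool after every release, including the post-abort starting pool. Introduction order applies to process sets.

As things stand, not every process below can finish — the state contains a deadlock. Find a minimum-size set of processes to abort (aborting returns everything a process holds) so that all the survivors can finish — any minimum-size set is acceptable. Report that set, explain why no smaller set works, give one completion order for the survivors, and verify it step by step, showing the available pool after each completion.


Minimum abort set: W8.
Key observation: W9 could never have finished before the abort; with (3, 1) returned by W8, it fits at step 4.
No smaller set exists: with zero aborts the deadlock remains.
The survivors complete as W1, W5, W4, W9. Check, step by step (starting from the post-abort pool):
  pool = (4, 3)
  W1: need (3, 1) fits (4, 3); releases (2, 1), pool now (6, 4)
  W5: need (1, 1) fits (6, 4); releases (2, 1), pool now (8, 5)
  W4: need (2, 4) fits (8, 5); releases (1, 0), pool now (9, 5)
  W9: need (8, 1) fits (9, 5); releases (2, 0), pool now (11, 5)


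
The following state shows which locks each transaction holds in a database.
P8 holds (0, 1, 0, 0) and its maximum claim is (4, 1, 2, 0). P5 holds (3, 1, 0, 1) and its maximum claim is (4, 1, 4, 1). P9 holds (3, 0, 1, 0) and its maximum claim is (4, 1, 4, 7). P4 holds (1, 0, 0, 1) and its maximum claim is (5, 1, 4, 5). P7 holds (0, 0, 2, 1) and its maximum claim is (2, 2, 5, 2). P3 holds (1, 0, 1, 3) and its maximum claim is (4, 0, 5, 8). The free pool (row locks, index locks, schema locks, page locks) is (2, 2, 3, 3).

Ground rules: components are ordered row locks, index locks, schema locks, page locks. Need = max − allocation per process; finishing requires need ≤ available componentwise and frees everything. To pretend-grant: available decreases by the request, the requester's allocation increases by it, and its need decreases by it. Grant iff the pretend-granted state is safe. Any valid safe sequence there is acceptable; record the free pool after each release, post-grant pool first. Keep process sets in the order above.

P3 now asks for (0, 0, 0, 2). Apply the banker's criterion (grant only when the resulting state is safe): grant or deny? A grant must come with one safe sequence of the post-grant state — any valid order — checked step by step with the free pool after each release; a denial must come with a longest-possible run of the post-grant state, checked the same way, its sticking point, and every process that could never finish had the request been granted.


GRANT: granting preserves safety; a valid post-grant sequence is P7, P5, P3, P9, P8, P4.
Key observation: the transfer keeps a workable pool ((2, 2, 3, 1)); P7 starts the safe sequence.
Check on the post-grant state, step by step:
  pool = (2, 2, 3, 1)
  P7: need (2, 2, 3, 1) fits (2, 2, 3, 1); releases (0, 0, 2, 1), pool now (2, 2, 5, 2)
  P5: need (1, 0, 4, 0) fits (2, 2, 5, 2); releases (3, 1, 0, 1), pool now (5, 3, 5, 3)
  P3: need (3, 0, 4, 3) fits (5, 3, 5, 3); releases (1, 0, 1, 5), pool now (6, 3, 6, 8)
  P9: need (1, 1, 3, 7) fits (6, 3, 6, 8); releases (3, 0, 1, 0), pool now (9, 3, 7, 8)
  P8: need (4, 0, 2, 0) fits (9, 3, 7, 8); releases (0, 1, 0, 0), pool now (9, 4, 7, 8)
  P4: need (4, 1, 4, 4) fits (9, 4, 7, 8); releases (1, 0, 0, 1), pool now (10, 4, 7, 9)


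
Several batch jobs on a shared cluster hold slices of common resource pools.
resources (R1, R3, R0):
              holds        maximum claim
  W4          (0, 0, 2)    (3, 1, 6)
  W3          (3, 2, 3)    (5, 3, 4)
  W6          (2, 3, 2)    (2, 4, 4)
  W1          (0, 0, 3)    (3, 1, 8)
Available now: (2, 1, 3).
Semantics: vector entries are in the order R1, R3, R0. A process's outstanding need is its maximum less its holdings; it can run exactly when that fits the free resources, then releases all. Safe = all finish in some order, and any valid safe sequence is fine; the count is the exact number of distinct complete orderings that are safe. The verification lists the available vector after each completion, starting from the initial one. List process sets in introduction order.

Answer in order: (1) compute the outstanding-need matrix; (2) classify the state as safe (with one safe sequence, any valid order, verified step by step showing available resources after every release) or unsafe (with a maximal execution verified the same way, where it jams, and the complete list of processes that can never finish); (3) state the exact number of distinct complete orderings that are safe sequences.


(1) Remaining need (order R1, R3, R0):
  W4: (3, 1, 4)
  W3: (2, 1, 1)
  W6: (0, 1, 2)
  W1: (3, 1, 5)
(2) The state is SAFE; one workable sequence: W6, W3, W1, W4.
Key observation: at W6 the run first touches a limit — (0, 1, 2) against (2, 1, 3), exact on a resource it actually requests.
Walking it through:
  pool = (2, 1, 3)
  W6 needs (0, 1, 2) <= (2, 1, 3) -> finishes; pool += (2, 3, 2) = (4, 4, 5)
  W3 needs (2, 1, 1) <= (4, 4, 5) -> finishes; pool += (3, 2, 3) = (7, 6, 8)
  W1 needs (3, 1, 5) <= (7, 6, 8) -> finishes; pool += (0, 0, 3) = (7, 6, 11)
  W4 needs (3, 1, 4) <= (7, 6, 11) -> finishes; pool += (0, 0, 2) = (7, 6, 13)
(3) The exact count: 12 of the possible complete orderings are safe sequences.


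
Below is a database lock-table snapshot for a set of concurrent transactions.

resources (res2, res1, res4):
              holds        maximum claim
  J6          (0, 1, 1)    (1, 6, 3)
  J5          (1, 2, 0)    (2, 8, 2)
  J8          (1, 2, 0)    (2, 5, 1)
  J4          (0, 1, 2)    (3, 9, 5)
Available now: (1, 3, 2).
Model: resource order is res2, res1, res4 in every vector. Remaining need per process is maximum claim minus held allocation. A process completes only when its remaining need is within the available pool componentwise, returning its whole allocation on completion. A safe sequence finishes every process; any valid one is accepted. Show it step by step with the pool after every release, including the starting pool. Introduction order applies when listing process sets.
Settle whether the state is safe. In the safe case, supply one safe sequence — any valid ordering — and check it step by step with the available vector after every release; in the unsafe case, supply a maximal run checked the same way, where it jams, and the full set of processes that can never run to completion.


SAFE — a valid safe sequence is J8, J6, J5, J4.
Key observation: J8 is the earliest step where a requested resource binds exactly: need (1, 3, 1), pool (1, 3, 2) at its turn.
Verifying each step:
  pool = (1, 3, 2)
  J8 needs (1, 3, 1) <= (1, 3, 2) -> finishes; pool += (1, 2, 0) = (2, 5, 2)
  J6 needs (1, 5, 2) <= (2, 5, 2) -> finishes; pool += (0, 1, 1) = (2, 6, 3)
  J5 needs (1, 6, 2) <= (2, 6, 3) -> finishes; pool += (1, 2, 0) = (3, 8, 3)
  J4 needs (3, 8, 3) <= (3, 8, 3) -> finishes; pool += (0, 1, 2) = (3, 9, 5)


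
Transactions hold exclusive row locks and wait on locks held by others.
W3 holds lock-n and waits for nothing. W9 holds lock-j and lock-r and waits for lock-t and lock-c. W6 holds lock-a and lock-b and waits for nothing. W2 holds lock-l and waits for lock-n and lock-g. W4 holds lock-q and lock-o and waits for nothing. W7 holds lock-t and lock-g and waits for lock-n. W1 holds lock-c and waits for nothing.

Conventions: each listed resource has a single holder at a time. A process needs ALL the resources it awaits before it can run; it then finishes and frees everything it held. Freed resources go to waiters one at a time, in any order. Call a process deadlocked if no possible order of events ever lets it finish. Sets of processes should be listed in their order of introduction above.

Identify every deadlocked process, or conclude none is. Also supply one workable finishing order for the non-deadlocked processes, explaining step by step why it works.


Nothing here is deadlocked.
Key observation: all waits point, directly or indirectly, at processes that can finish, so nothing is permanently blocked.
One completion order for the rest: W1, W3, W4, W7, W6, W2, W9.
Step-by-step check:
  W1: no waits; runs immediately, freeing lock-c
  W3: no waits; runs immediately, freeing lock-n
  W4: no waits; runs immediately, freeing lock-q and lock-o
  W7 waits on lock-n — all released -> runs and releases lock-t and lock-g
  W6: no waits; runs immediately, freeing lock-a and lock-b
  W2 waits on lock-n and lock-g — all released -> runs and releases lock-l
  W9 waits on lock-t and lock-c — all released -> runs and releases lock-j and lock-r


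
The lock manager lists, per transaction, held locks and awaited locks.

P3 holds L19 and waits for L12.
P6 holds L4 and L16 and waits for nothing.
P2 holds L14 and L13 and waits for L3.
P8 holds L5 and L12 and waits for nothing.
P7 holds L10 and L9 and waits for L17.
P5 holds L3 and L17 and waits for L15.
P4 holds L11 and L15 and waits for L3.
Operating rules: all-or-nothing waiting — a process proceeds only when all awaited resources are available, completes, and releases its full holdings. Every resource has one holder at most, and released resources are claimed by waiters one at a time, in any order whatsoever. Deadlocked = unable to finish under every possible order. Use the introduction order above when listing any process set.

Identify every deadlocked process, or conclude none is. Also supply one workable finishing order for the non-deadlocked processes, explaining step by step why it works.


Deadlocked: P2, P7, P5 and P4.
Key observation: the loop P5 -> P4 -> P5 blocks itself forever; P2 and P7 wait into the deadlock from upstream.
One completion order for the rest: P8, P3, P6.
Verifying each step:
  P8 waits on nothing -> runs at once and releases L5 and L12
  P3: everything it awaited (L12) is free; runs, freeing L19
  P6 waits on nothing -> runs at once and releases L4 and L16


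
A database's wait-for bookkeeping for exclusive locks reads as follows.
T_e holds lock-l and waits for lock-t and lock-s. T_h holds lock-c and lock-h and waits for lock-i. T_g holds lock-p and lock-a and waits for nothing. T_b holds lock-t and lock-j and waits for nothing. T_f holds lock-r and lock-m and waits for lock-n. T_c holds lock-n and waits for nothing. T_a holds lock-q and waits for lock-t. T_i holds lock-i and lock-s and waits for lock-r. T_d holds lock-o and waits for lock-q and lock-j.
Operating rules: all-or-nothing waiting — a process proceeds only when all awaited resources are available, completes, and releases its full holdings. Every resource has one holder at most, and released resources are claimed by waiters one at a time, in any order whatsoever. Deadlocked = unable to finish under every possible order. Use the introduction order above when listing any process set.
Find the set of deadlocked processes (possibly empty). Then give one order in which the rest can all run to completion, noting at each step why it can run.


The deadlocked set is empty.
Key observation: no waiting chain loops back on itself — every chain ends at a process that waits on nothing, so everyone eventually runs.
The rest can finish in the order T_b, T_c, T_f, T_i, T_a, T_h, T_g, T_d, T_e.
Step-by-step check:
  run T_b (it waits on nothing); releases lock-t and lock-j
  run T_c (it waits on nothing); releases lock-n
  T_f: everything it awaited (lock-n) is free; runs, freeing lock-r and lock-m
  T_i: everything it awaited (lock-r) is free; runs, freeing lock-i and lock-s
  T_a: everything it awaited (lock-t) is free; runs, freeing lock-q
  T_h: everything it awaited (lock-i) is free; runs, freeing lock-c and lock-h
  run T_g (it waits on nothing); releases lock-p and lock-a
  T_d: everything it awaited (lock-q and lock-j) is free; runs, freeing lock-o
  T_e: everything it awaited (lock-t and lock-s) is free; runs, freeing lock-l


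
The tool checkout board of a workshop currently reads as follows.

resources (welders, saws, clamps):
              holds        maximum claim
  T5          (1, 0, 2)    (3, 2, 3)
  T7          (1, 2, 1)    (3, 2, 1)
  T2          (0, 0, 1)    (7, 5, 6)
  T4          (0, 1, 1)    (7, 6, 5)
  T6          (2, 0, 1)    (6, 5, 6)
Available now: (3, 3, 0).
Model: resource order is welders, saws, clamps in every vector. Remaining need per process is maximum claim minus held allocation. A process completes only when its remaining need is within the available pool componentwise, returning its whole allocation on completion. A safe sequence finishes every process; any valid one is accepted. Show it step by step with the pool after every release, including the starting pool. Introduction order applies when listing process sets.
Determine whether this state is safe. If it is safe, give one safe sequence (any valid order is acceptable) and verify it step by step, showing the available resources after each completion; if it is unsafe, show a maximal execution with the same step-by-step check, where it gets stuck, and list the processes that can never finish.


UNSAFE.
Key observation: clamps is the bottleneck — with T7, T5 done the pool holds (5, 5, 3), short of every remaining need.
A maximal execution: T7, T5 — then nothing else fits. Verifying each step:
  pool = (3, 3, 0)
  T7 needs (2, 0, 0) <= (3, 3, 0) -> finishes; pool += (1, 2, 1) = (4, 5, 1)
  T5 needs (2, 2, 1) <= (4, 5, 1) -> finishes; pool += (1, 0, 2) = (5, 5, 3)
  T2 cannot run: need (7, 5, 5) vs free (5, 5, 3) (insufficient welders and clamps)
  T4 cannot run: need (7, 5, 4) vs free (5, 5, 3) (insufficient welders and clamps)
  T6 cannot run: need (4, 5, 5) vs free (5, 5, 3) (insufficient clamps)
Never able to finish: T2, T4 and T6.


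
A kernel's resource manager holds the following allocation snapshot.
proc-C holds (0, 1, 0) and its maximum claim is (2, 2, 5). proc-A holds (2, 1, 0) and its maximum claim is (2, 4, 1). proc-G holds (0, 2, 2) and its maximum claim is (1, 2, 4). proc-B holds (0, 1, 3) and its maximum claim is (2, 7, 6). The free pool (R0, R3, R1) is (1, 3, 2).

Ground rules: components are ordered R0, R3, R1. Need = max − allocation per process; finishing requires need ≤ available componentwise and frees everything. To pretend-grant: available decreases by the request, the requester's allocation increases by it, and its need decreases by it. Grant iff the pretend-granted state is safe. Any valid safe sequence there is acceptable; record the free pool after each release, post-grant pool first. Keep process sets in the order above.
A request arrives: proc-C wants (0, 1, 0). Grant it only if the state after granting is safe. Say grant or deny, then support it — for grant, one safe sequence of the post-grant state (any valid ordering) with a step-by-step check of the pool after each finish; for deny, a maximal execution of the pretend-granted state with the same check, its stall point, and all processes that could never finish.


DENY: after the grant no complete ordering would exist.
Key observation: after proc-G, proc-A the pool peaks at (3, 5, 4), and each blocked process is short somewhere: proc-C on R1; proc-B on R3.
After a pretend grant, a maximal execution: proc-G, proc-A — then nothing else fits. Walking it through:
  pool = (1, 2, 2)
  proc-G needs (1, 0, 2) <= (1, 2, 2) -> finishes; pool += (0, 2, 2) = (1, 4, 4)
  proc-A needs (0, 3, 1) <= (1, 4, 4) -> finishes; pool += (2, 1, 0) = (3, 5, 4)
  proc-C still needs (2, 0, 5) but only (3, 5, 4) is free — short on R1
  proc-B still needs (2, 6, 3) but only (3, 5, 4) is free — short on R3
Had the request been granted, proc-C and proc-B could never finish.


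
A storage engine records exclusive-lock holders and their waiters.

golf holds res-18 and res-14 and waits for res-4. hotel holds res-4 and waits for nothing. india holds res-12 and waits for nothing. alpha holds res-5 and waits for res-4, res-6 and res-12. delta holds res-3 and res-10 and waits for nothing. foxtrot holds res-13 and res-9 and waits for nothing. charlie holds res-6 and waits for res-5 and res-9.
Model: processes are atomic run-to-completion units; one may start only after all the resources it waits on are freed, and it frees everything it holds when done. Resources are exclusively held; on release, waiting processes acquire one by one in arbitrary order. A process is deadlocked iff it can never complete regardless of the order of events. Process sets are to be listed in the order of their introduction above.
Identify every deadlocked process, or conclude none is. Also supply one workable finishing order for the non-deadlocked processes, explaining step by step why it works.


Deadlocked: alpha and charlie.
Key observation: the loop alpha -> charlie -> alpha blocks itself forever; no other process is dragged down with it.
A valid finishing order for the others: hotel, india, golf, delta, foxtrot.
Walking it through:
  run hotel (it waits on nothing); releases res-4
  run india (it waits on nothing); releases res-12
  golf waits on res-4 — all released -> runs and releases res-18 and res-14
  run delta (it waits on nothing); releases res-3 and res-10
  run foxtrot (it waits on nothing); releases res-13 and res-9


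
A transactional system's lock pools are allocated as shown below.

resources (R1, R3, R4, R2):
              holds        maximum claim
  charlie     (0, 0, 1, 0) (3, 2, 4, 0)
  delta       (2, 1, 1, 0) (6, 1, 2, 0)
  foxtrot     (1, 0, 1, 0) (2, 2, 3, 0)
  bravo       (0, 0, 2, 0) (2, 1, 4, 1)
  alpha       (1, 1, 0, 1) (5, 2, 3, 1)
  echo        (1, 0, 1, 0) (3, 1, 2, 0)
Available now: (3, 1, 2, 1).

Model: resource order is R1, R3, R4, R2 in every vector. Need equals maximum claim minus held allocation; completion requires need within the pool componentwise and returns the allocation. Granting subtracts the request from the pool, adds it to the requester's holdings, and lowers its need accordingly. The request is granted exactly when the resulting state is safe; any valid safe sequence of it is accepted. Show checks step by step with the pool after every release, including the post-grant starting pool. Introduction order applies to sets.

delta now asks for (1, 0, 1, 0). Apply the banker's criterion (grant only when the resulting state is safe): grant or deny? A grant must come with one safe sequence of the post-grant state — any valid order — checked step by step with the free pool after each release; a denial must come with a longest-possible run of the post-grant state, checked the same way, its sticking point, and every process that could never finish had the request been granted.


GRANT: granting preserves safety; a valid post-grant sequence is echo, delta, charlie, foxtrot, alpha, bravo.
Key observation: even at the reduced pool (2, 1, 1, 1), echo fits immediately, so safety survives the grant.
Step-by-step check of the post-grant state:
  pool = (2, 1, 1, 1)
  run echo (needs (2, 1, 1, 0), free (2, 1, 1, 1)); after release of (1, 0, 1, 0) the pool is (3, 1, 2, 1)
  run delta (needs (3, 0, 0, 0), free (3, 1, 2, 1)); after release of (3, 1, 2, 0) the pool is (6, 2, 4, 1)
  run charlie (needs (3, 2, 3, 0), free (6, 2, 4, 1)); after release of (0, 0, 1, 0) the pool is (6, 2, 5, 1)
  run foxtrot (needs (1, 2, 2, 0), free (6, 2, 5, 1)); after release of (1, 0, 1, 0) the pool is (7, 2, 6, 1)
  run alpha (needs (4, 1, 3, 0), free (7, 2, 6, 1)); after release of (1, 1, 0, 1) the pool is (8, 3, 6, 2)
  run bravo (needs (2, 1, 2, 1), free (8, 3, 6, 2)); after release of (0, 0, 2, 0) the pool is (8, 3, 8, 2)


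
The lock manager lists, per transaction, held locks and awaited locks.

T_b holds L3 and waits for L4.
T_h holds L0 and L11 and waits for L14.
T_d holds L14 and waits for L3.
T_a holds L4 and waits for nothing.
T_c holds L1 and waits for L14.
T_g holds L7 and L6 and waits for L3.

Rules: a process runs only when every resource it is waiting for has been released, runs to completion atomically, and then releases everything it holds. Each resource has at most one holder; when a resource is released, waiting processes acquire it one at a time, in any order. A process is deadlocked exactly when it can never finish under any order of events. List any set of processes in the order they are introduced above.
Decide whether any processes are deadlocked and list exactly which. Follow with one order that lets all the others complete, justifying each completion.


The deadlocked set is empty.
Key observation: the waits form no ring: some process can always run, and its releases unblock the others one by one.
The rest can finish in the order T_a, T_b, T_d, T_c, T_h, T_g.
Verifying each step:
  run T_a (it waits on nothing); releases L4
  run T_b (all its waits — L4 — are resolved); releases L3
  run T_d (all its waits — L3 — are resolved); releases L14
  run T_c (all its waits — L14 — are resolved); releases L1
  run T_h (all its waits — L14 — are resolved); releases L0 and L11
  run T_g (all its waits — L3 — are resolved); releases L7 and L6


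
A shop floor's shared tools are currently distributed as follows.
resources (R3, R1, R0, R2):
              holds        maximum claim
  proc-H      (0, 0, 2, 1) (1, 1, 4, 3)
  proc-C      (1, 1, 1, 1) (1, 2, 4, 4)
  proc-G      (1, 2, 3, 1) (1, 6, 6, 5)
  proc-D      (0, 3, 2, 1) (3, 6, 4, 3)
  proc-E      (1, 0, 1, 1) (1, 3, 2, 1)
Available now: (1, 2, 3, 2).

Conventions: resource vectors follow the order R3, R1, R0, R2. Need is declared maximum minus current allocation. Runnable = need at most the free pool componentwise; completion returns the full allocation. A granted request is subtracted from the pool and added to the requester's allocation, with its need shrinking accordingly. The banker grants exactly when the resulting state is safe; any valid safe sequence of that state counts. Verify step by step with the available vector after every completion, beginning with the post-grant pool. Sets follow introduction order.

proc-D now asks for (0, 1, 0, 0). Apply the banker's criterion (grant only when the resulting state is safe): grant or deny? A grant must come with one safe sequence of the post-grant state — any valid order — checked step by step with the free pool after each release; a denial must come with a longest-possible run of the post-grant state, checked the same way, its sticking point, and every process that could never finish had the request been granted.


DENY: after the grant no complete ordering would exist.
Key observation: after proc-H, proc-C the pool peaks at (2, 2, 6, 4), and each blocked process is short somewhere: proc-G on R1; proc-D on R3; proc-E on R1.
On the post-grant state, proc-H, proc-C is a maximal run — nothing extends it. Walking it through:
  pool = (1, 1, 3, 2)
  run proc-H (needs (1, 1, 2, 2), free (1, 1, 3, 2)); after release of (0, 0, 2, 1) the pool is (1, 1, 5, 3)
  run proc-C (needs (0, 1, 3, 3), free (1, 1, 5, 3)); after release of (1, 1, 1, 1) the pool is (2, 2, 6, 4)
  proc-G still needs (0, 4, 3, 4) but only (2, 2, 6, 4) is free — short on R1
  proc-D still needs (3, 2, 2, 2) but only (2, 2, 6, 4) is free — short on R3
  proc-E still needs (0, 3, 1, 0) but only (2, 2, 6, 4) is free — short on R1
Processes that could never finish after the grant: proc-G, proc-D and proc-E.


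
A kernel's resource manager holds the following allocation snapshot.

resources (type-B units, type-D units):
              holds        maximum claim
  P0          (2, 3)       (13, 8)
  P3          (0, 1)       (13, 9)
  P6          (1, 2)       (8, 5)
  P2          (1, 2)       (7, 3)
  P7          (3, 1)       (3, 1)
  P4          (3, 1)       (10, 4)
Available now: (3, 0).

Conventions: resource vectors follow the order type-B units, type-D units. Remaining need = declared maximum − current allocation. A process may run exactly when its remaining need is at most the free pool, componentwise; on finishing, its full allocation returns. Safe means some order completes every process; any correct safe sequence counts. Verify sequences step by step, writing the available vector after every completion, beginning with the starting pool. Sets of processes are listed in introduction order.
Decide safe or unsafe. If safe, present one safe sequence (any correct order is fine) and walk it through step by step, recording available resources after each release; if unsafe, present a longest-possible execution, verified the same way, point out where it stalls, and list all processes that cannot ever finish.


SAFE, for example via the order P7, P2, P6, P4, P0, P3.
Key observation: the order's first zero-slack moment is P2 ((6, 1) needed, (6, 1) free — a requested resource with nothing to spare).
Walking it through:
  pool = (3, 0)
  P7: need (0, 0) fits (3, 0); releases (3, 1), pool now (6, 1)
  P2: need (6, 1) fits (6, 1); releases (1, 2), pool now (7, 3)
  P6: need (7, 3) fits (7, 3); releases (1, 2), pool now (8, 5)
  P4: need (7, 3) fits (8, 5); releases (3, 1), pool now (11, 6)
  P0: need (11, 5) fits (11, 6); releases (2, 3), pool now (13, 9)
  P3: need (13, 8) fits (13, 9); releases (0, 1), pool now (13, 10)


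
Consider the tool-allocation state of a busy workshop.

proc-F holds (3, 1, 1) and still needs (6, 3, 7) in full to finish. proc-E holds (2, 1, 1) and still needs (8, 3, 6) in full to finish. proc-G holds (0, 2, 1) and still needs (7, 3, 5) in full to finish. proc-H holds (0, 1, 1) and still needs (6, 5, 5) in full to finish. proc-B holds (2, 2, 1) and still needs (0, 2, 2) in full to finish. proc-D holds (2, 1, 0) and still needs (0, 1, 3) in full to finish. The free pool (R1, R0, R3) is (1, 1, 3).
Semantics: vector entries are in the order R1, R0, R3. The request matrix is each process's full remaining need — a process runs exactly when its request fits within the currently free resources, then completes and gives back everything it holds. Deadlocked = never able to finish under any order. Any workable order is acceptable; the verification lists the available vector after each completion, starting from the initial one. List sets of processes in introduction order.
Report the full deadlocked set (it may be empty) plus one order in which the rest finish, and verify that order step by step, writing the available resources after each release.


Deadlocked set: proc-F, proc-E, proc-G and proc-H.
Key observation: after proc-D, proc-B complete, (5, 4, 4) is the best the pool ever gets, yet each leftover process wants more R1.
The rest can finish in the order proc-D, proc-B. Verifying each step:
  pool = (1, 1, 3)
  proc-D: need (0, 1, 3) fits (1, 1, 3); releases (2, 1, 0), pool now (3, 2, 3)
  proc-B: need (0, 2, 2) fits (3, 2, 3); releases (2, 2, 1), pool now (5, 4, 4)
The blocked processes can never fit:
  proc-F still needs (6, 3, 7) but only (5, 4, 4) is free — short on R1 and R3
  proc-E still needs (8, 3, 6) but only (5, 4, 4) is free — short on R1 and R3
  proc-G still needs (7, 3, 5) but only (5, 4, 4) is free — short on R1 and R3
  proc-H still needs (6, 5, 5) but only (5, 4, 4) is free — short on R1, R0 and R3


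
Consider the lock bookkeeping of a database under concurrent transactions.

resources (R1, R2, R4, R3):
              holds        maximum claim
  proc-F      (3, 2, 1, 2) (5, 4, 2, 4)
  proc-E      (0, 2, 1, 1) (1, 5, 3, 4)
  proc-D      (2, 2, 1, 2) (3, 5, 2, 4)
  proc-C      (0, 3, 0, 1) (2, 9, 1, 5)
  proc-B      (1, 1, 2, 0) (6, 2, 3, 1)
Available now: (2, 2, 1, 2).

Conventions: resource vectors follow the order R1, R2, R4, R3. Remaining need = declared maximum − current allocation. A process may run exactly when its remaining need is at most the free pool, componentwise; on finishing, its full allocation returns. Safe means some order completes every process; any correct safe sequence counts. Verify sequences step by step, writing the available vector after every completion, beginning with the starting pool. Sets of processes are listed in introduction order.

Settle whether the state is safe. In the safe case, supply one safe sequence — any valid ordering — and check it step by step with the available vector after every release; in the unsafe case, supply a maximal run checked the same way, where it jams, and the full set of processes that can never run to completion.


The state is SAFE; one workable sequence: proc-F, proc-D, proc-B, proc-C, proc-E.
Key observation: the first exact fit in this order is proc-F — it needs (2, 2, 1, 2) with (2, 2, 1, 2) free, meeting a requested resource to the last unit.
Verifying each step:
  pool = (2, 2, 1, 2)
  proc-F needs (2, 2, 1, 2) <= (2, 2, 1, 2) -> finishes; pool += (3, 2, 1, 2) = (5, 4, 2, 4)
  proc-D needs (1, 3, 1, 2) <= (5, 4, 2, 4) -> finishes; pool += (2, 2, 1, 2) = (7, 6, 3, 6)
  proc-B needs (5, 1, 1, 1) <= (7, 6, 3, 6) -> finishes; pool += (1, 1, 2, 0) = (8, 7, 5, 6)
  proc-C needs (2, 6, 1, 4) <= (8, 7, 5, 6) -> finishes; pool += (0, 3, 0, 1) = (8, 10, 5, 7)
  proc-E needs (1, 3, 2, 3) <= (8, 10, 5, 7) -> finishes; pool += (0, 2, 1, 1) = (8, 12, 6, 8)


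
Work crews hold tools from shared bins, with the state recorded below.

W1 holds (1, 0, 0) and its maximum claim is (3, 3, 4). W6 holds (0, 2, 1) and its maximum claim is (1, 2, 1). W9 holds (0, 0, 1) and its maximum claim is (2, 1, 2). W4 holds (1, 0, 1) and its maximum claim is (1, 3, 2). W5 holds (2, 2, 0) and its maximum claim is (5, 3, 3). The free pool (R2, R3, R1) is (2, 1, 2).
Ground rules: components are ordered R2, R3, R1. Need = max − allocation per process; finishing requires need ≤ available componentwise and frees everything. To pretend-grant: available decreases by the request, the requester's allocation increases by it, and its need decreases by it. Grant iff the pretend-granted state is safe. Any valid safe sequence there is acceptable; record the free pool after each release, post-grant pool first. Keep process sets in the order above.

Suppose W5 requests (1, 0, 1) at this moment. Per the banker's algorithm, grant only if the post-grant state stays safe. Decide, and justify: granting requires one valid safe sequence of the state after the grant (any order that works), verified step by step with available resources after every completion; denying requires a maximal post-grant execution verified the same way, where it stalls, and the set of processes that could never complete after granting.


GRANT. The post-grant state is safe; one safe sequence: W6, W4, W5, W9, W1.
Key observation: post-grant, (1, 1, 1) remains, and an order beginning with W6 completes everyone.
Step-by-step check of the post-grant state:
  pool = (1, 1, 1)
  W6: need (1, 0, 0) fits (1, 1, 1); releases (0, 2, 1), pool now (1, 3, 2)
  W4: need (0, 3, 1) fits (1, 3, 2); releases (1, 0, 1), pool now (2, 3, 3)
  W5: need (2, 1, 2) fits (2, 3, 3); releases (3, 2, 1), pool now (5, 5, 4)
  W9: need (2, 1, 1) fits (5, 5, 4); releases (0, 0, 1), pool now (5, 5, 5)
  W1: need (2, 3, 4) fits (5, 5, 5); releases (1, 0, 0), pool now (6, 5, 5)


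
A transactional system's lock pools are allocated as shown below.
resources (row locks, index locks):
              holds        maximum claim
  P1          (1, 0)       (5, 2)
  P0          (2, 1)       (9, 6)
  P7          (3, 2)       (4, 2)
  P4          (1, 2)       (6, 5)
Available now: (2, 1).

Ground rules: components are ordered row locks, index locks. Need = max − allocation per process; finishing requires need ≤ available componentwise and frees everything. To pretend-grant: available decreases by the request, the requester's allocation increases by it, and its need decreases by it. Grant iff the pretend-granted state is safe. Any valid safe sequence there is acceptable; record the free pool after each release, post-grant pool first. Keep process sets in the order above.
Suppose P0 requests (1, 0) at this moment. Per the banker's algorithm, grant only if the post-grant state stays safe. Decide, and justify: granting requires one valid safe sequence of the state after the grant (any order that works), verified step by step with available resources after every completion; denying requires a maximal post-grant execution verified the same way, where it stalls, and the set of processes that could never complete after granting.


GRANT — the state after the grant stays safe, e.g. via P7, P1, P4, P0.
Key observation: after the grant the pool drops to (1, 1), which still lets P7 finish first and unwind the rest.
Step-by-step check of the post-grant state:
  pool = (1, 1)
  P7 needs (1, 0) <= (1, 1) -> finishes; pool += (3, 2) = (4, 3)
  P1 needs (4, 2) <= (4, 3) -> finishes; pool += (1, 0) = (5, 3)
  P4 needs (5, 3) <= (5, 3) -> finishes; pool += (1, 2) = (6, 5)
  P0 needs (6, 5) <= (6, 5) -> finishes; pool += (3, 1) = (9, 6)


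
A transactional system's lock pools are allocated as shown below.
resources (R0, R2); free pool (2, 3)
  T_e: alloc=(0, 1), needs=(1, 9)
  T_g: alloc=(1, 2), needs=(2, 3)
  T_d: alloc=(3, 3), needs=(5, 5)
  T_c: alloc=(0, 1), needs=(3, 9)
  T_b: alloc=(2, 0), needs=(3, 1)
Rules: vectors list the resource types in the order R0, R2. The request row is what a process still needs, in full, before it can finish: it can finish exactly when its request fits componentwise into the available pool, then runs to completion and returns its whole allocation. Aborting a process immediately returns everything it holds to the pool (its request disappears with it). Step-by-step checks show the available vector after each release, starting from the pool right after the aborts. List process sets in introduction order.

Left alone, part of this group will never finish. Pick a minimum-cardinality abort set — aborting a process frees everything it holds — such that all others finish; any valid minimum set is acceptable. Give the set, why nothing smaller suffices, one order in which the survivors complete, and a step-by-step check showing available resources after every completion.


The answer: abort T_c.
Key observation: the returned (0, 1) from T_c is what brings T_e — unrunnable before, under any order — into play at step 4.
No smaller set exists: with zero aborts the deadlock remains.
One survivor order: T_g, T_b, T_d, T_e. Verifying each step (post-abort pool first):
  pool = (2, 4)
  T_g needs (2, 3) <= (2, 4) -> finishes; pool += (1, 2) = (3, 6)
  T_b needs (3, 1) <= (3, 6) -> finishes; pool += (2, 0) = (5, 6)
  T_d needs (5, 5) <= (5, 6) -> finishes; pool += (3, 3) = (8, 9)
  T_e needs (1, 9) <= (8, 9) -> finishes; pool += (0, 1) = (8, 10)


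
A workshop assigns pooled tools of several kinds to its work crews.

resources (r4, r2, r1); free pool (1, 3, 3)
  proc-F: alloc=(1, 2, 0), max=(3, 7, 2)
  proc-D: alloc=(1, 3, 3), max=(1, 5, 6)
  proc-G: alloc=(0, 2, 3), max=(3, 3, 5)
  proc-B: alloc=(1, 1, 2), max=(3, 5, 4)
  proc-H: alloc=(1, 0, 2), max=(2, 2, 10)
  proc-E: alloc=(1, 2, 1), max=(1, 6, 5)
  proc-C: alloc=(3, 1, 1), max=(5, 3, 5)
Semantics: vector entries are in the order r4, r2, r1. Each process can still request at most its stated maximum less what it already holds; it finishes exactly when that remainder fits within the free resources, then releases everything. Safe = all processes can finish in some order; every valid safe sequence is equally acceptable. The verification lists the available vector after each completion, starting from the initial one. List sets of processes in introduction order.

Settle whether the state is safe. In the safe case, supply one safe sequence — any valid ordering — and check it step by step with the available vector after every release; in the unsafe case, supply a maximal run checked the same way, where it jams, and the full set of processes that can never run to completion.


SAFE. One safe sequence: proc-D, proc-B, proc-H, proc-E, proc-G, proc-C, proc-F.
Key observation: proc-D marks the first exact bind of the order: its need (0, 2, 3) fits the free (1, 3, 3) with zero slack on a requested resource.
Walking it through:
  pool = (1, 3, 3)
  proc-D: need (0, 2, 3) fits (1, 3, 3); releases (1, 3, 3), pool now (2, 6, 6)
  proc-B: need (2, 4, 2) fits (2, 6, 6); releases (1, 1, 2), pool now (3, 7, 8)
  proc-H: need (1, 2, 8) fits (3, 7, 8); releases (1, 0, 2), pool now (4, 7, 10)
  proc-E: need (0, 4, 4) fits (4, 7, 10); releases (1, 2, 1), pool now (5, 9, 11)
  proc-G: need (3, 1, 2) fits (5, 9, 11); releases (0, 2, 3), pool now (5, 11, 14)
  proc-C: need (2, 2, 4) fits (5, 11, 14); releases (3, 1, 1), pool now (8, 12, 15)
  proc-F: need (2, 5, 2) fits (8, 12, 15); releases (1, 2, 0), pool now (9, 14, 15)


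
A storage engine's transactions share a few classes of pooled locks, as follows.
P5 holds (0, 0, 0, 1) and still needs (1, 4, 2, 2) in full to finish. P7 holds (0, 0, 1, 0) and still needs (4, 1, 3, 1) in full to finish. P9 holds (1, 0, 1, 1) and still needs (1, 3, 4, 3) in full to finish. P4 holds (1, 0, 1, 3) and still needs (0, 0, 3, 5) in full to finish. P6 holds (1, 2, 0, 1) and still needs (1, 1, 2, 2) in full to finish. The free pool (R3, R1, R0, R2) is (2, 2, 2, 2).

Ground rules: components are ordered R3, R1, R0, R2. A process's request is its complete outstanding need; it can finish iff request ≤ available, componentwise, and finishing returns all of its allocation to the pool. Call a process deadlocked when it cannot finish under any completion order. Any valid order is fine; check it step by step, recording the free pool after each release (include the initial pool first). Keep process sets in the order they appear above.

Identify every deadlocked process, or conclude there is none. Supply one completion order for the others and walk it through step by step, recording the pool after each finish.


Deadlocked set: P7, P9 and P4.
Key observation: once P6, P5 finish, the pool peaks at (3, 4, 2, 4) — and every remaining process still needs more R0 than that.
One completion order for the rest: P6, P5. Walking it through:
  pool = (2, 2, 2, 2)
  P6 needs (1, 1, 2, 2) <= (2, 2, 2, 2) -> finishes; pool += (1, 2, 0, 1) = (3, 4, 2, 3)
  P5 needs (1, 4, 2, 2) <= (3, 4, 2, 3) -> finishes; pool += (0, 0, 0, 1) = (3, 4, 2, 4)
The stuck group stays short no matter what:
  P7 cannot run: need (4, 1, 3, 1) vs free (3, 4, 2, 4) (insufficient R3 and R0)
  P9 cannot run: need (1, 3, 4, 3) vs free (3, 4, 2, 4) (insufficient R0)
  P4 cannot run: need (0, 0, 3, 5) vs free (3, 4, 2, 4) (insufficient R0 and R2)


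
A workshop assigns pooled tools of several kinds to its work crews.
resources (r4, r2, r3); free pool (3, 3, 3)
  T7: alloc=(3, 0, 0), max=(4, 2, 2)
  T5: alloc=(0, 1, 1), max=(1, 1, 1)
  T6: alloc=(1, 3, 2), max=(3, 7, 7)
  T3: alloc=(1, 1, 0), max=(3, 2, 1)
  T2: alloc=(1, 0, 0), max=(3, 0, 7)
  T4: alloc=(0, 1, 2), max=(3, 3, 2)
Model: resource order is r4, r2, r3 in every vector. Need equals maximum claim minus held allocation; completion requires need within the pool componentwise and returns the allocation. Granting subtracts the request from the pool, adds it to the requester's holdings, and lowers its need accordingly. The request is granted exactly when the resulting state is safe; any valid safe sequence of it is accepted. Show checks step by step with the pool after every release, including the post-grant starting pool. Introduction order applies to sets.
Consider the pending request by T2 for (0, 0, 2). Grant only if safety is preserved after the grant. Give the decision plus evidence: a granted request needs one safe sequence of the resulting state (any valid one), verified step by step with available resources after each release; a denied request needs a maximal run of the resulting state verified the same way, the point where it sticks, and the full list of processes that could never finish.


DENY: after the grant no complete ordering would exist.
Key observation: once T4, T5, T3, T7 finish, the pool peaks at (7, 6, 4) — and every remaining process still needs more r3 than that.
Pretend the grant happened; the run T4, T5, T3, T7 goes as far as possible. Step-by-step check:
  pool = (3, 3, 1)
  run T4 (needs (3, 2, 0), free (3, 3, 1)); after release of (0, 1, 2) the pool is (3, 4, 3)
  run T5 (needs (1, 0, 0), free (3, 4, 3)); after release of (0, 1, 1) the pool is (3, 5, 4)
  run T3 (needs (2, 1, 1), free (3, 5, 4)); after release of (1, 1, 0) the pool is (4, 6, 4)
  run T7 (needs (1, 2, 2), free (4, 6, 4)); after release of (3, 0, 0) the pool is (7, 6, 4)
  T6 still needs (2, 4, 5) but only (7, 6, 4) is free — short on r3
  T2 still needs (2, 0, 5) but only (7, 6, 4) is free — short on r3
Post-grant, the permanently blocked set is T6 and T2.
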